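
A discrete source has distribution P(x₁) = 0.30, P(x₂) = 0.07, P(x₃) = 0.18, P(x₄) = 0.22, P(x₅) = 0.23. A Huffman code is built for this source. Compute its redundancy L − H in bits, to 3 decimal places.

Entropy H = −Σ p log₂ p ≈ 2.2032 bits.
Huffman merges: 7/100+9/50→1/4; 11/50+23/100→9/20; 1/4+3/10→11/20; 9/20+11/20→1. L = 9/4 ≈ 2.2500.
L − H = 2.2500 − 2.2032 = 0.047 bits.

0.047 bits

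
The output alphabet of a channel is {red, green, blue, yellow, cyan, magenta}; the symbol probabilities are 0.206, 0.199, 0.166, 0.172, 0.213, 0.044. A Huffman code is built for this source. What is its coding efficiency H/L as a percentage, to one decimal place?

95.8%

Entropy H = −Σ p log₂ p ≈ 2.4734 bits.
Huffman merges: 11/250+83/500→21/100; 43/250+199/1000→371/1000; 103/500+21/100→52/125; 213/1000+371/1000→73/125; 52/125+73/125→1. L = 2581/1000 ≈ 2.5810.
Efficiency = H/L = 2.4734/2.5810 = 95.8%.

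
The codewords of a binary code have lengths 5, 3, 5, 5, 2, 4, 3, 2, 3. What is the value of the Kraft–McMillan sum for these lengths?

1.03125

With common denominator 2^5 = 32: Σ 2^(−ℓᵢ) = 1/32 + 4/32 + 1/32 + 1/32 + 8/32 + 2/32 + 4/32 + 8/32 + 4/32 = 33/32 = 1.03125.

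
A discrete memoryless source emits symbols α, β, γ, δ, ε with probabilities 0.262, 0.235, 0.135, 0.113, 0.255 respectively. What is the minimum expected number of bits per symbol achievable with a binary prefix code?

Repeatedly combine the two least-probable nodes; the expected code length is the sum of the merged weights.
merge 113/1000 + 27/200 → 31/125
merge 47/200 + 31/125 → 483/1000
merge 51/200 + 131/500 → 517/1000
merge 483/1000 + 517/1000 → 1
L = 31/125 + 483/1000 + 517/1000 + 1 = 281/125 = 2.248 bits/symbol.

2.248 bits/symbol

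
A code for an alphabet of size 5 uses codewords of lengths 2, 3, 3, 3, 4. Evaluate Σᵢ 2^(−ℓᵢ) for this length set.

With common denominator 2^4 = 16: Σ 2^(−ℓᵢ) = 4/16 + 2/16 + 2/16 + 2/16 + 1/16 = 11/16 = 0.6875.

0.6875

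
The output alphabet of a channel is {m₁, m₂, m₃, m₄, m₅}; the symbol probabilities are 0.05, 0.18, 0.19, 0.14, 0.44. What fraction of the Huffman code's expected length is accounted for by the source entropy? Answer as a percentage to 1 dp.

96.0%

Entropy H = −Σ p log₂ p ≈ 2.0349 bits.
Huffman merges: 1/20+7/50→19/100; 9/50+19/100→37/100; 19/100+37/100→14/25; 11/25+14/25→1. L = 53/25 ≈ 2.1200.
Efficiency = H/L = 2.0349/2.1200 = 96.0%.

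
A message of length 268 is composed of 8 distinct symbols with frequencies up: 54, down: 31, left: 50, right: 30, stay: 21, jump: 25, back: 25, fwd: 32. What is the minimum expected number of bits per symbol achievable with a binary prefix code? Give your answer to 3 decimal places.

2.970 bits/symbol

Probabilities are the counts divided by 268.
Repeatedly combine the two least-probable nodes; the expected code length is the sum of the merged weights.
merge 21/268 + 25/268 → 23/134
merge 25/268 + 15/134 → 55/268
merge 31/268 + 8/67 → 63/268
merge 23/134 + 25/134 → 24/67
merge 27/134 + 55/268 → 109/268
merge 63/268 + 24/67 → 159/268
merge 109/268 + 159/268 → 1
L = 23/134 + 55/268 + 63/268 + 24/67 + 109/268 + 159/268 + 1 = 199/67 ≈ 2.970 bits/symbol.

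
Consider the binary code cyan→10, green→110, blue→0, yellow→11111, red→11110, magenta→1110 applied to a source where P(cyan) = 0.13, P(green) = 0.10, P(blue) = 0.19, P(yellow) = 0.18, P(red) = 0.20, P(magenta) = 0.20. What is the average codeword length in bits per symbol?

L̄ = Σ pᵢ·ℓᵢ = 0.13·2 + 0.10·3 + 0.19·1 + 0.18·5 + 0.20·5 + 0.20·4 = 3.45 bits/symbol.

3.45 bits/symbol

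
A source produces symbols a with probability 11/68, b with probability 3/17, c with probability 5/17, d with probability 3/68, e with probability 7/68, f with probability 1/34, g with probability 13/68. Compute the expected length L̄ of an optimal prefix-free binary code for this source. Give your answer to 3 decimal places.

2.588 bits/symbol

Repeatedly combine the two least-probable nodes; the expected code length is the sum of the merged weights.
merge 1/34 + 3/68 → 5/68
merge 5/68 + 7/68 → 3/17
merge 11/68 + 3/17 → 23/68
merge 3/17 + 13/68 → 25/68
merge 5/17 + 23/68 → 43/68
merge 25/68 + 43/68 → 1
L = 5/68 + 3/17 + 23/68 + 25/68 + 43/68 + 1 = 44/17 ≈ 2.588 bits/symbol.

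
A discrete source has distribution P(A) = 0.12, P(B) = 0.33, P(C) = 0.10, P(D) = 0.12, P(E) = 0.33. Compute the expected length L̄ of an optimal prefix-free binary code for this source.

2.22 bits/symbol

Repeatedly combine the two least-probable nodes; the expected code length is the sum of the merged weights.
merge 1/10 + 3/25 → 11/50
merge 3/25 + 11/50 → 17/50
merge 33/100 + 33/100 → 33/50
merge 17/50 + 33/50 → 1
L = 11/50 + 17/50 + 33/50 + 1 = 111/50 = 2.22 bits/symbol.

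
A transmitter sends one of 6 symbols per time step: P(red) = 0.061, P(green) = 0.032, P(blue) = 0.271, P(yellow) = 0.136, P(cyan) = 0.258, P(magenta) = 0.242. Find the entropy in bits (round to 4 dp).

H = −Σ pᵢ log₂ pᵢ.
−0.061·log₂(0.061) = 0.2461
−0.032·log₂(0.032) = 0.1589
−0.271·log₂(0.271) = 0.5105
−0.136·log₂(0.136) = 0.3915
−0.258·log₂(0.258) = 0.5043
−0.242·log₂(0.242) = 0.4954
Sum ≈ 2.3066 → 2.3066 bits.

2.3066 bits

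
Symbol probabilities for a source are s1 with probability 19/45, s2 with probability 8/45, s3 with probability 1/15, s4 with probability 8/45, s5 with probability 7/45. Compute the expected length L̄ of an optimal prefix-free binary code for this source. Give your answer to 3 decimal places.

2.156 bits/symbol

Repeatedly combine the two least-probable nodes; the expected code length is the sum of the merged weights.
merge 1/15 + 7/45 → 2/9
merge 8/45 + 8/45 → 16/45
merge 2/9 + 16/45 → 26/45
merge 19/45 + 26/45 → 1
L = 2/9 + 16/45 + 26/45 + 1 = 97/45 ≈ 2.156 bits/symbol.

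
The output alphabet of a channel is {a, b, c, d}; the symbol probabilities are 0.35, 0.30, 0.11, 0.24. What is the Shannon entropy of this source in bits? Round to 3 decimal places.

1.896 bits

H = −Σ pᵢ log₂ pᵢ.
−0.35·log₂(0.35) = 0.5301
−0.30·log₂(0.30) = 0.5211
−0.11·log₂(0.11) = 0.3503
−0.24·log₂(0.24) = 0.4941
Sum ≈ 1.8956 → 1.896 bits.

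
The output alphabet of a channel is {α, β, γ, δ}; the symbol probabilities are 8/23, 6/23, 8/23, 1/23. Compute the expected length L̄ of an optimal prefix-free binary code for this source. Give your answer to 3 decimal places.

Repeatedly combine the two least-probable nodes; the expected code length is the sum of the merged weights.
merge 1/23 + 6/23 → 7/23
merge 7/23 + 8/23 → 15/23
merge 8/23 + 15/23 → 1
L = 7/23 + 15/23 + 1 = 45/23 ≈ 1.957 bits/symbol.

1.957 bits/symbol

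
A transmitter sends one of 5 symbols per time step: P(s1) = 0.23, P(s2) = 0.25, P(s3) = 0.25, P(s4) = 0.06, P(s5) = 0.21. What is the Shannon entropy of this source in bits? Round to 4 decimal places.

H = −Σ pᵢ log₂ pᵢ.
−0.23·log₂(0.23) = 0.4877
−0.25·log₂(0.25) = 0.5000
−0.25·log₂(0.25) = 0.5000
−0.06·log₂(0.06) = 0.2435
−0.21·log₂(0.21) = 0.4728
Sum ≈ 2.2040 → 2.2040 bits.

2.2040 bits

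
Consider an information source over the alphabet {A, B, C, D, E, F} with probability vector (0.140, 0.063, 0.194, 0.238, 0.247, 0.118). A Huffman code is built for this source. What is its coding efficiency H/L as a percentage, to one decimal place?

Entropy H = −Σ p log₂ p ≈ 2.4624 bits.
Huffman merges: 63/1000+59/500→181/1000; 7/50+181/1000→321/1000; 97/500+119/500→54/125; 247/1000+321/1000→71/125; 54/125+71/125→1. L = 1251/500 ≈ 2.5020.
Efficiency = H/L = 2.4624/2.5020 = 98.4%.

98.4%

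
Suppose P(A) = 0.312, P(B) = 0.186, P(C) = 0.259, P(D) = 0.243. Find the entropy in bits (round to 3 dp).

1.976 bits

H = −Σ pᵢ log₂ pᵢ.
−0.312·log₂(0.312) = 0.5243
−0.186·log₂(0.186) = 0.4514
−0.259·log₂(0.259) = 0.5048
−0.243·log₂(0.243) = 0.4960
Sum ≈ 1.9764 → 1.976 bits.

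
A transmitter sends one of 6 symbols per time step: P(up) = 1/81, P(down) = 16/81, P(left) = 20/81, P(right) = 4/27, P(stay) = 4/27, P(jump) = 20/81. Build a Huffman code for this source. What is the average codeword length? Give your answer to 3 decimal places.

Repeatedly combine the two least-probable nodes; the expected code length is the sum of the merged weights.
merge 1/81 + 4/27 → 13/81
merge 4/27 + 13/81 → 25/81
merge 16/81 + 20/81 → 4/9
merge 20/81 + 25/81 → 5/9
merge 4/9 + 5/9 → 1
L = 13/81 + 25/81 + 4/9 + 5/9 + 1 = 200/81 ≈ 2.469 bits/symbol.

2.469 bits/symbol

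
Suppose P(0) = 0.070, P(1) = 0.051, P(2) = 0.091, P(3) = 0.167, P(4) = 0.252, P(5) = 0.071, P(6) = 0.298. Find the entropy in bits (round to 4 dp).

H = −Σ pᵢ log₂ pᵢ.
−0.070·log₂(0.070) = 0.2686
−0.051·log₂(0.051) = 0.2190
−0.091·log₂(0.091) = 0.3147
−0.167·log₂(0.167) = 0.4312
−0.252·log₂(0.252) = 0.5011
−0.071·log₂(0.071) = 0.2709
−0.298·log₂(0.298) = 0.5205
Sum ≈ 2.5259 → 2.5259 bits.

2.5259 bits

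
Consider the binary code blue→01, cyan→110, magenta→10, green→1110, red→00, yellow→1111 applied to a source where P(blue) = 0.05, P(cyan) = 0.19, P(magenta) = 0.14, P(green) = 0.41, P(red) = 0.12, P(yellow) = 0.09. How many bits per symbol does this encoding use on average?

L̄ = Σ pᵢ·ℓᵢ = 0.05·2 + 0.19·3 + 0.14·2 + 0.41·4 + 0.12·2 + 0.09·4 = 3.19 bits/symbol.

3.19 bits/symbol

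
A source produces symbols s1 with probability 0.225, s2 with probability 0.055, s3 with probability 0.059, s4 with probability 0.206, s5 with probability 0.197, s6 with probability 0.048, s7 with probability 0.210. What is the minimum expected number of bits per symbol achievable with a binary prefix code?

2.624 bits/symbol

Repeatedly combine the two least-probable nodes; the expected code length is the sum of the merged weights.
merge 6/125 + 11/200 → 103/1000
merge 59/1000 + 103/1000 → 81/500
merge 81/500 + 197/1000 → 359/1000
merge 103/500 + 21/100 → 52/125
merge 9/40 + 359/1000 → 73/125
merge 52/125 + 73/125 → 1
L = 103/1000 + 81/500 + 359/1000 + 52/125 + 73/125 + 1 = 328/125 = 2.624 bits/symbol.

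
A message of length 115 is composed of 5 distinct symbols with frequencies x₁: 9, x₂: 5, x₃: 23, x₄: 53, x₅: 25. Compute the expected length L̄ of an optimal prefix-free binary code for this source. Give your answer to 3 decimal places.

Probabilities are the counts divided by 115.
Repeatedly combine the two least-probable nodes; the expected code length is the sum of the merged weights.
merge 1/23 + 9/115 → 14/115
merge 14/115 + 1/5 → 37/115
merge 5/23 + 37/115 → 62/115
merge 53/115 + 62/115 → 1
L = 14/115 + 37/115 + 62/115 + 1 = 228/115 ≈ 1.983 bits/symbol.

1.983 bits/symbol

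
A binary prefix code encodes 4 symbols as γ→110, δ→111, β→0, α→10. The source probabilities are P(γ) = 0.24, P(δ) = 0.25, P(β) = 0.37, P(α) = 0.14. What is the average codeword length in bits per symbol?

2.12 bits/symbol

L̄ = Σ pᵢ·ℓᵢ = 0.24·3 + 0.25·3 + 0.37·1 + 0.14·2 = 2.12 bits/symbol.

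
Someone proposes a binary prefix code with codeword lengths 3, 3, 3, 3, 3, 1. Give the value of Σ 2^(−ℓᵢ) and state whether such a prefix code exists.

1.125; no

With common denominator 2^3 = 8: Σ 2^(−ℓᵢ) = 1/8 + 1/8 + 1/8 + 1/8 + 1/8 + 4/8 = 9/8 = 1.125.
Kraft's inequality requires Σ ≤ 1; here Σ = 1.125 > 1, so no such prefix code exists.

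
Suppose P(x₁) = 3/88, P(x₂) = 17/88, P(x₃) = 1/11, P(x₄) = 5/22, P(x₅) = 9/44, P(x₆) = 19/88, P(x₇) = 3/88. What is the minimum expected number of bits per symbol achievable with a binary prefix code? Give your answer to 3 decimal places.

2.580 bits/symbol

Repeatedly combine the two least-probable nodes; the expected code length is the sum of the merged weights.
merge 3/88 + 3/88 → 3/44
merge 3/44 + 1/11 → 7/44
merge 7/44 + 17/88 → 31/88
merge 9/44 + 19/88 → 37/88
merge 5/22 + 31/88 → 51/88
merge 37/88 + 51/88 → 1
L = 3/44 + 7/44 + 31/88 + 37/88 + 51/88 + 1 = 227/88 ≈ 2.580 bits/symbol.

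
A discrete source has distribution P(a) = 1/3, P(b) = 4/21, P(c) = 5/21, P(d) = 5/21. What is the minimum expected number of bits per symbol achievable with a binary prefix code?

2 bits/symbol

Repeatedly combine the two least-probable nodes; the expected code length is the sum of the merged weights.
merge 4/21 + 5/21 → 3/7
merge 5/21 + 1/3 → 4/7
merge 3/7 + 4/7 → 1
L = 3/7 + 4/7 + 1 = 2 bits/symbol.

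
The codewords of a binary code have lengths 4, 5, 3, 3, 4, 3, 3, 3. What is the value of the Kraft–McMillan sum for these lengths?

With common denominator 2^5 = 32: Σ 2^(−ℓᵢ) = 2/32 + 1/32 + 4/32 + 4/32 + 2/32 + 4/32 + 4/32 + 4/32 = 25/32 = 0.78125.

0.78125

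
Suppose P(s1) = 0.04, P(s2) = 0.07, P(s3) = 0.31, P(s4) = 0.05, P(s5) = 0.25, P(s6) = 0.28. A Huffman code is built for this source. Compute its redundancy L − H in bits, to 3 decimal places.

0.042 bits

Entropy H = −Σ p log₂ p ≈ 2.2084 bits.
Huffman merges: 1/25+1/20→9/100; 7/100+9/100→4/25; 4/25+1/4→41/100; 7/25+31/100→59/100; 41/100+59/100→1. L = 9/4 ≈ 2.2500.
L − H = 2.2500 − 2.2084 = 0.042 bits.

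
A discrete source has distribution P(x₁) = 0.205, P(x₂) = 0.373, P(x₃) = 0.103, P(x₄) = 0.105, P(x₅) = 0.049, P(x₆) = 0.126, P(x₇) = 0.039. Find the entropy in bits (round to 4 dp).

2.4508 bits

H = −Σ pᵢ log₂ pᵢ.
−0.205·log₂(0.205) = 0.4687
−0.373·log₂(0.373) = 0.5307
−0.103·log₂(0.103) = 0.3378
−0.105·log₂(0.105) = 0.3414
−0.049·log₂(0.049) = 0.2132
−0.126·log₂(0.126) = 0.3766
−0.039·log₂(0.039) = 0.1825
Sum ≈ 2.4508 → 2.4508 bits.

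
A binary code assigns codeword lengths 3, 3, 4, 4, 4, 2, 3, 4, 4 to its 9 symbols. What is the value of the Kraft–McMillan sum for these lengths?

0.9375

With common denominator 2^4 = 16: Σ 2^(−ℓᵢ) = 2/16 + 2/16 + 1/16 + 1/16 + 1/16 + 4/16 + 2/16 + 1/16 + 1/16 = 15/16 = 0.9375.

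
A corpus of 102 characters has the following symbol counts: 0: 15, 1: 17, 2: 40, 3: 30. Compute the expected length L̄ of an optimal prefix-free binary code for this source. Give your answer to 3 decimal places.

Probabilities are the counts divided by 102.
Repeatedly combine the two least-probable nodes; the expected code length is the sum of the merged weights.
merge 5/34 + 1/6 → 16/51
merge 5/17 + 16/51 → 31/51
merge 20/51 + 31/51 → 1
L = 16/51 + 31/51 + 1 = 98/51 ≈ 1.922 bits/symbol.

1.922 bits/symbol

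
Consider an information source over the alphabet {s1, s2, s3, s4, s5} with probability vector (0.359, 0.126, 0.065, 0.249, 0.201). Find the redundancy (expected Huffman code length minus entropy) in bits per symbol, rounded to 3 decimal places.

0.063 bits

Entropy H = −Σ p log₂ p ≈ 2.1282 bits.
Huffman merges: 13/200+63/500→191/1000; 191/1000+201/1000→49/125; 249/1000+359/1000→76/125; 49/125+76/125→1. L = 2191/1000 ≈ 2.1910.
L − H = 2.1910 − 2.1282 = 0.063 bits.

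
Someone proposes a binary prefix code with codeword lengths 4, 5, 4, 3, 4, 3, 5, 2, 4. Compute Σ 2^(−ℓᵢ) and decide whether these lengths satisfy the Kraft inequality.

0.8125; yes

With common denominator 2^5 = 32: Σ 2^(−ℓᵢ) = 2/32 + 1/32 + 2/32 + 4/32 + 2/32 + 4/32 + 1/32 + 8/32 + 2/32 = 26/32 = 0.8125.
Kraft's inequality requires Σ ≤ 1; here Σ = 0.8125 ≤ 1, so such a prefix code exists.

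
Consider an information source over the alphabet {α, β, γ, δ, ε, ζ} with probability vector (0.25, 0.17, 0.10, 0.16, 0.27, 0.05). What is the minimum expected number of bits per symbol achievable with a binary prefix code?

Repeatedly combine the two least-probable nodes; the expected code length is the sum of the merged weights.
merge 1/20 + 1/10 → 3/20
merge 3/20 + 4/25 → 31/100
merge 17/100 + 1/4 → 21/50
merge 27/100 + 31/100 → 29/50
merge 21/50 + 29/50 → 1
L = 3/20 + 31/100 + 21/50 + 29/50 + 1 = 123/50 = 2.46 bits/symbol.

2.46 bits/symbol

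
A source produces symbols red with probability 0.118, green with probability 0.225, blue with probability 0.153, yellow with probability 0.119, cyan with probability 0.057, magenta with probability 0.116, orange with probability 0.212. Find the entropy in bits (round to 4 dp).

H = −Σ pᵢ log₂ pᵢ.
−0.118·log₂(0.118) = 0.3638
−0.225·log₂(0.225) = 0.4842
−0.153·log₂(0.153) = 0.4144
−0.119·log₂(0.119) = 0.3654
−0.057·log₂(0.057) = 0.2356
−0.116·log₂(0.116) = 0.3605
−0.212·log₂(0.212) = 0.4744
Sum ≈ 2.6983 → 2.6983 bits.

2.6983 bits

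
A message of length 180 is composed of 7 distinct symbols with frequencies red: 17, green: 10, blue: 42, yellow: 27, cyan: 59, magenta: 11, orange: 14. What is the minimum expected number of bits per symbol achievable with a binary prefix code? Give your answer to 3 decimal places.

Probabilities are the counts divided by 180.
Repeatedly combine the two least-probable nodes; the expected code length is the sum of the merged weights.
merge 1/18 + 11/180 → 7/60
merge 7/90 + 17/180 → 31/180
merge 7/60 + 3/20 → 4/15
merge 31/180 + 7/30 → 73/180
merge 4/15 + 59/180 → 107/180
merge 73/180 + 107/180 → 1
L = 7/60 + 31/180 + 4/15 + 73/180 + 107/180 + 1 = 23/9 ≈ 2.556 bits/symbol.

2.556 bits/symbol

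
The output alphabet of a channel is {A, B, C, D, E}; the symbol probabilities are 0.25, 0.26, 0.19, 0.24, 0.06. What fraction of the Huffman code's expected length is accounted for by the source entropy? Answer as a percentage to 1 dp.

Entropy H = −Σ p log₂ p ≈ 2.1982 bits.
Huffman merges: 3/50+19/100→1/4; 6/25+1/4→49/100; 1/4+13/50→51/100; 49/100+51/100→1. L = 9/4 ≈ 2.2500.
Efficiency = H/L = 2.1982/2.2500 = 97.7%.

97.7%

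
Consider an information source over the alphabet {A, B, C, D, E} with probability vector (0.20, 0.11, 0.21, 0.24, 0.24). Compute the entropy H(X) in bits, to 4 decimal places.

2.2758 bits

H = −Σ pᵢ log₂ pᵢ.
−0.20·log₂(0.20) = 0.4644
−0.11·log₂(0.11) = 0.3503
−0.21·log₂(0.21) = 0.4728
−0.24·log₂(0.24) = 0.4941
−0.24·log₂(0.24) = 0.4941
Sum ≈ 2.2758 → 2.2758 bits.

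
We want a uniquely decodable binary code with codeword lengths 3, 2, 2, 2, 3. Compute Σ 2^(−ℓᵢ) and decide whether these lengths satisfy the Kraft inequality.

1; yes

With common denominator 2^3 = 8: Σ 2^(−ℓᵢ) = 1/8 + 2/8 + 2/8 + 2/8 + 1/8 = 8/8 = 1.
Kraft's inequality requires Σ ≤ 1; here Σ = 1 ≤ 1, so such a prefix code exists.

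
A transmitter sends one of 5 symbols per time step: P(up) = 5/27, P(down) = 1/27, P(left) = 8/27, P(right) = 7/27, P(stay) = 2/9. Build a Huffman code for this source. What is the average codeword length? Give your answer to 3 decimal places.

Repeatedly combine the two least-probable nodes; the expected code length is the sum of the merged weights.
merge 1/27 + 5/27 → 2/9
merge 2/9 + 2/9 → 4/9
merge 7/27 + 8/27 → 5/9
merge 4/9 + 5/9 → 1
L = 2/9 + 4/9 + 5/9 + 1 = 20/9 ≈ 2.222 bits/symbol.

2.222 bits/symbol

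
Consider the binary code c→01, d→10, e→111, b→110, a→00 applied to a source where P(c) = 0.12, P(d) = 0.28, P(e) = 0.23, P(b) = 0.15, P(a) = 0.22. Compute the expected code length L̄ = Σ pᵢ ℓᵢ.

2.38 bits/symbol

L̄ = Σ pᵢ·ℓᵢ = 0.12·2 + 0.28·2 + 0.23·3 + 0.15·3 + 0.22·2 = 2.38 bits/symbol.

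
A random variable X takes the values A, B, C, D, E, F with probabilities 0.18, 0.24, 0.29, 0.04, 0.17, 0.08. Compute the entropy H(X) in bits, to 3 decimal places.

2.369 bits

H = −Σ pᵢ log₂ pᵢ.
−0.18·log₂(0.18) = 0.4453
−0.24·log₂(0.24) = 0.4941
−0.29·log₂(0.29) = 0.5179
−0.04·log₂(0.04) = 0.1858
−0.17·log₂(0.17) = 0.4346
−0.08·log₂(0.08) = 0.2915
Sum ≈ 2.3692 → 2.369 bits.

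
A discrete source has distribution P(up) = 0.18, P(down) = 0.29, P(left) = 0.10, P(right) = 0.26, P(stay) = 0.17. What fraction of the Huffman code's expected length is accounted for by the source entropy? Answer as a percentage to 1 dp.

Entropy H = −Σ p log₂ p ≈ 2.2353 bits.
Huffman merges: 1/10+17/100→27/100; 9/50+13/50→11/25; 27/100+29/100→14/25; 11/25+14/25→1. L = 227/100 ≈ 2.2700.
Efficiency = H/L = 2.2353/2.2700 = 98.5%.

98.5%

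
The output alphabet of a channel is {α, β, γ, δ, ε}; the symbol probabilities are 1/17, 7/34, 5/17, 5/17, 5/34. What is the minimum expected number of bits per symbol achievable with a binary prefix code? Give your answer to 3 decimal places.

2.206 bits/symbol

Repeatedly combine the two least-probable nodes; the expected code length is the sum of the merged weights.
merge 1/17 + 5/34 → 7/34
merge 7/34 + 7/34 → 7/17
merge 5/17 + 5/17 → 10/17
merge 7/17 + 10/17 → 1
L = 7/34 + 7/17 + 10/17 + 1 = 75/34 ≈ 2.206 bits/symbol.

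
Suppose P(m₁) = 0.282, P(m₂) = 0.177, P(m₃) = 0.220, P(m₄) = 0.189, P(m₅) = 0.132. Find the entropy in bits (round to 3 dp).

2.278 bits

H = −Σ pᵢ log₂ pᵢ.
−0.282·log₂(0.282) = 0.5150
−0.177·log₂(0.177) = 0.4422
−0.220·log₂(0.220) = 0.4806
−0.189·log₂(0.189) = 0.4543
−0.132·log₂(0.132) = 0.3856
Sum ≈ 2.2776 → 2.278 bits.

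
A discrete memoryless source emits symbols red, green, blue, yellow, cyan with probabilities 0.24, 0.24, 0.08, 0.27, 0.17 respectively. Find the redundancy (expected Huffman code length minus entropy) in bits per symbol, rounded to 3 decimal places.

0.026 bits

Entropy H = −Σ p log₂ p ≈ 2.2244 bits.
Huffman merges: 2/25+17/100→1/4; 6/25+6/25→12/25; 1/4+27/100→13/25; 12/25+13/25→1. L = 9/4 ≈ 2.2500.
L − H = 2.2500 − 2.2244 = 0.026 bits.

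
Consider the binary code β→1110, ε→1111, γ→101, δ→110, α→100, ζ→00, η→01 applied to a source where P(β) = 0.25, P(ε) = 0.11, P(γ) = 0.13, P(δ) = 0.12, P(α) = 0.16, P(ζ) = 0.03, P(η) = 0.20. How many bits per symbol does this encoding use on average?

3.13 bits/symbol

L̄ = Σ pᵢ·ℓᵢ = 0.25·4 + 0.11·4 + 0.13·3 + 0.12·3 + 0.16·3 + 0.03·2 + 0.20·2 = 3.13 bits/symbol.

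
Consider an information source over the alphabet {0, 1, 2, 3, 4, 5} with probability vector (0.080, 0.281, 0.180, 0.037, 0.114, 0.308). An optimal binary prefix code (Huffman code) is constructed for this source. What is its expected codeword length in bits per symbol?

2.348 bits/symbol

Repeatedly combine the two least-probable nodes; the expected code length is the sum of the merged weights.
merge 37/1000 + 2/25 → 117/1000
merge 57/500 + 117/1000 → 231/1000
merge 9/50 + 231/1000 → 411/1000
merge 281/1000 + 77/250 → 589/1000
merge 411/1000 + 589/1000 → 1
L = 117/1000 + 231/1000 + 411/1000 + 589/1000 + 1 = 587/250 = 2.348 bits/symbol.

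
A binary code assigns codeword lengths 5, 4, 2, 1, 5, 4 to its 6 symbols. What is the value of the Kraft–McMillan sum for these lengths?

With common denominator 2^5 = 32: Σ 2^(−ℓᵢ) = 1/32 + 2/32 + 8/32 + 16/32 + 1/32 + 2/32 = 30/32 = 0.9375.

0.9375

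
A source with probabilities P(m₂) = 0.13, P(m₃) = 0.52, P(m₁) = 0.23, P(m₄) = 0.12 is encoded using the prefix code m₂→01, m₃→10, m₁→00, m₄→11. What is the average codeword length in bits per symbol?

L̄ = Σ pᵢ·ℓᵢ = 0.13·2 + 0.52·2 + 0.23·2 + 0.12·2 = 2 bits/symbol.

2 bits/symbol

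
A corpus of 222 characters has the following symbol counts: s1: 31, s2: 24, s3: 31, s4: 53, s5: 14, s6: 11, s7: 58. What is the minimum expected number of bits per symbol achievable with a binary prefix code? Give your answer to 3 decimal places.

2.613 bits/symbol

Probabilities are the counts divided by 222.
Repeatedly combine the two least-probable nodes; the expected code length is the sum of the merged weights.
merge 11/222 + 7/111 → 25/222
merge 4/37 + 25/222 → 49/222
merge 31/222 + 31/222 → 31/111
merge 49/222 + 53/222 → 17/37
merge 29/111 + 31/111 → 20/37
merge 17/37 + 20/37 → 1
L = 25/222 + 49/222 + 31/111 + 17/37 + 20/37 + 1 = 290/111 ≈ 2.613 bits/symbol.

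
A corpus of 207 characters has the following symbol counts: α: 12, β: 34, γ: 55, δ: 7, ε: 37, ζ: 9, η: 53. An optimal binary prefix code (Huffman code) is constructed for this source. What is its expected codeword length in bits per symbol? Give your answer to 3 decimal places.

2.512 bits/symbol

Probabilities are the counts divided by 207.
Repeatedly combine the two least-probable nodes; the expected code length is the sum of the merged weights.
merge 7/207 + 1/23 → 16/207
merge 4/69 + 16/207 → 28/207
merge 28/207 + 34/207 → 62/207
merge 37/207 + 53/207 → 10/23
merge 55/207 + 62/207 → 13/23
merge 10/23 + 13/23 → 1
L = 16/207 + 28/207 + 62/207 + 10/23 + 13/23 + 1 = 520/207 ≈ 2.512 bits/symbol.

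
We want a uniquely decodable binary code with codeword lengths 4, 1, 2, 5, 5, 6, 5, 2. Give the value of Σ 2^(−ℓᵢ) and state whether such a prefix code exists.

With common denominator 2^6 = 64: Σ 2^(−ℓᵢ) = 4/64 + 32/64 + 16/64 + 2/64 + 2/64 + 1/64 + 2/64 + 16/64 = 75/64 = 1.171875.
Kraft's inequality requires Σ ≤ 1; here Σ = 1.171875 > 1, so no such prefix code exists.

1.171875; no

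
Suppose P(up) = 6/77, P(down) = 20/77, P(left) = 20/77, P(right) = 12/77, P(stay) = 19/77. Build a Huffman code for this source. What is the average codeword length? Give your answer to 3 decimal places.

2.234 bits/symbol

Repeatedly combine the two least-probable nodes; the expected code length is the sum of the merged weights.
merge 6/77 + 12/77 → 18/77
merge 18/77 + 19/77 → 37/77
merge 20/77 + 20/77 → 40/77
merge 37/77 + 40/77 → 1
L = 18/77 + 37/77 + 40/77 + 1 = 172/77 ≈ 2.234 bits/symbol.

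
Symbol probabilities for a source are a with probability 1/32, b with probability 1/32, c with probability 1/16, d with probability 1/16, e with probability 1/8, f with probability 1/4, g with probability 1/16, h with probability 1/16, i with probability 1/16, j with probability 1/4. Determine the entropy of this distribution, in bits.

Each probability is a power of 1/2, so log₂(1/p) is an integer.
H = Σ p·log₂(1/p) = 1/32·5 + 1/32·5 + 1/16·4 + 1/16·4 + 1/8·3 + 1/4·2 + 1/16·4 + 1/16·4 + 1/16·4 + 1/4·2 = 2.9375 bits.

2.9375 bits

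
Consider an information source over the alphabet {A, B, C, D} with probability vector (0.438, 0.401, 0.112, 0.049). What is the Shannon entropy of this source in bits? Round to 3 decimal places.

1.617 bits

H = −Σ pᵢ log₂ pᵢ.
−0.438·log₂(0.438) = 0.5217
−0.401·log₂(0.401) = 0.5286
−0.112·log₂(0.112) = 0.3537
−0.049·log₂(0.049) = 0.2132
Sum ≈ 1.6173 → 1.617 bits.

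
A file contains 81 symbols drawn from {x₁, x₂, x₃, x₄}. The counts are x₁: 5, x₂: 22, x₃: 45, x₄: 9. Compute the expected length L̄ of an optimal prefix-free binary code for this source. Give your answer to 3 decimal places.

Probabilities are the counts divided by 81.
Repeatedly combine the two least-probable nodes; the expected code length is the sum of the merged weights.
merge 5/81 + 1/9 → 14/81
merge 14/81 + 22/81 → 4/9
merge 4/9 + 5/9 → 1
L = 14/81 + 4/9 + 1 = 131/81 ≈ 1.617 bits/symbol.

1.617 bits/symbol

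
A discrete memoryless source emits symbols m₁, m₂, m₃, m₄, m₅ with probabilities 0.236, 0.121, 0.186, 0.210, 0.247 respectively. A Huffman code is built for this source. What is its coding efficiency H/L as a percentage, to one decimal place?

98.9%

Entropy H = −Σ p log₂ p ≈ 2.2828 bits.
Huffman merges: 121/1000+93/500→307/1000; 21/100+59/250→223/500; 247/1000+307/1000→277/500; 223/500+277/500→1. L = 2307/1000 ≈ 2.3070.
Efficiency = H/L = 2.2828/2.3070 = 98.9%.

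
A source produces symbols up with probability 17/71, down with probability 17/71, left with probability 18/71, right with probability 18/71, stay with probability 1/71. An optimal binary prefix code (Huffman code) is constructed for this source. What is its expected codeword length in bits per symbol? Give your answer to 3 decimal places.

Repeatedly combine the two least-probable nodes; the expected code length is the sum of the merged weights.
merge 1/71 + 17/71 → 18/71
merge 17/71 + 18/71 → 35/71
merge 18/71 + 18/71 → 36/71
merge 35/71 + 36/71 → 1
L = 18/71 + 35/71 + 36/71 + 1 = 160/71 ≈ 2.254 bits/symbol.

2.254 bits/symbol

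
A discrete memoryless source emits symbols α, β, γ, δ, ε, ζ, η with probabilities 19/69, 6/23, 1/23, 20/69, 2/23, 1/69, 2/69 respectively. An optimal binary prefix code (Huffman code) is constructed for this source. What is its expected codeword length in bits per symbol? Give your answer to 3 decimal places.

2.304 bits/symbol

Repeatedly combine the two least-probable nodes; the expected code length is the sum of the merged weights.
merge 1/69 + 2/69 → 1/23
merge 1/23 + 1/23 → 2/23
merge 2/23 + 2/23 → 4/23
merge 4/23 + 6/23 → 10/23
merge 19/69 + 20/69 → 13/23
merge 10/23 + 13/23 → 1
L = 1/23 + 2/23 + 4/23 + 10/23 + 13/23 + 1 = 53/23 ≈ 2.304 bits/symbol.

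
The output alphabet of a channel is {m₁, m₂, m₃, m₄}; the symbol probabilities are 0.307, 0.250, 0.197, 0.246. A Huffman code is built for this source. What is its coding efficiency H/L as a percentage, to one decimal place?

99.1%

Entropy H = −Σ p log₂ p ≈ 1.9825 bits.
Huffman merges: 197/1000+123/500→443/1000; 1/4+307/1000→557/1000; 443/1000+557/1000→1. L = 2 ≈ 2.0000.
Efficiency = H/L = 1.9825/2.0000 = 99.1%.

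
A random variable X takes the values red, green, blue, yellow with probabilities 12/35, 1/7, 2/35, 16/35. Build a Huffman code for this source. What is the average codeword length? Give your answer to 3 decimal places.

Repeatedly combine the two least-probable nodes; the expected code length is the sum of the merged weights.
merge 2/35 + 1/7 → 1/5
merge 1/5 + 12/35 → 19/35
merge 16/35 + 19/35 → 1
L = 1/5 + 19/35 + 1 = 61/35 ≈ 1.743 bits/symbol.

1.743 bits/symbol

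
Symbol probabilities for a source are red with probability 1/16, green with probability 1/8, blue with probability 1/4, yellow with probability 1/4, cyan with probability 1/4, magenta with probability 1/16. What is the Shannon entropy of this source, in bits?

2.375 bits

Each probability is a power of 1/2, so log₂(1/p) is an integer.
H = Σ p·log₂(1/p) = 1/16·4 + 1/8·3 + 1/4·2 + 1/4·2 + 1/4·2 + 1/16·4 = 2.375 bits.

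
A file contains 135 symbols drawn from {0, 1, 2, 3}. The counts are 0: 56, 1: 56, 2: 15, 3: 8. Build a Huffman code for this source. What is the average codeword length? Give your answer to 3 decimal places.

1.756 bits/symbol

Probabilities are the counts divided by 135.
Repeatedly combine the two least-probable nodes; the expected code length is the sum of the merged weights.
merge 8/135 + 1/9 → 23/135
merge 23/135 + 56/135 → 79/135
merge 56/135 + 79/135 → 1
L = 23/135 + 79/135 + 1 = 79/45 ≈ 1.756 bits/symbol.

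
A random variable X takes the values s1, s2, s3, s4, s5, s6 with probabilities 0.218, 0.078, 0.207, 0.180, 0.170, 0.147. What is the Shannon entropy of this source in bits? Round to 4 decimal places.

2.5230 bits

H = −Σ pᵢ log₂ pᵢ.
−0.218·log₂(0.218) = 0.4791
−0.078·log₂(0.078) = 0.2871
−0.207·log₂(0.207) = 0.4704
−0.180·log₂(0.180) = 0.4453
−0.170·log₂(0.170) = 0.4346
−0.147·log₂(0.147) = 0.4066
Sum ≈ 2.5230 → 2.5230 bits.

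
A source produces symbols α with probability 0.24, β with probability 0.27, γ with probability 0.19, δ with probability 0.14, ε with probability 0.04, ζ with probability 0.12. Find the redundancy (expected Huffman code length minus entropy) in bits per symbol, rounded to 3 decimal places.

0.051 bits

Entropy H = −Σ p log₂ p ≈ 2.4093 bits.
Huffman merges: 1/25+3/25→4/25; 7/50+4/25→3/10; 19/100+6/25→43/100; 27/100+3/10→57/100; 43/100+57/100→1. L = 123/50 ≈ 2.4600.
L − H = 2.4600 − 2.4093 = 0.051 bits.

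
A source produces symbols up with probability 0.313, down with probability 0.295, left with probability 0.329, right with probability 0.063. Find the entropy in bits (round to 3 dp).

H = −Σ pᵢ log₂ pᵢ.
−0.313·log₂(0.313) = 0.5245
−0.295·log₂(0.295) = 0.5196
−0.329·log₂(0.329) = 0.5277
−0.063·log₂(0.063) = 0.2513
Sum ≈ 1.8230 → 1.823 bits.

1.823 bits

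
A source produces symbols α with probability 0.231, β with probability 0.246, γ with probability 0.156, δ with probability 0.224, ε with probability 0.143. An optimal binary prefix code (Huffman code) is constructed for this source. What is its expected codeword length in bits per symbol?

2.299 bits/symbol

Repeatedly combine the two least-probable nodes; the expected code length is the sum of the merged weights.
merge 143/1000 + 39/250 → 299/1000
merge 28/125 + 231/1000 → 91/200
merge 123/500 + 299/1000 → 109/200
merge 91/200 + 109/200 → 1
L = 299/1000 + 91/200 + 109/200 + 1 = 2299/1000 = 2.299 bits/symbol.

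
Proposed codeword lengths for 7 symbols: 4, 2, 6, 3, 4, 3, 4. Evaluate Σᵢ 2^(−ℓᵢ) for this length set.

0.703125

With common denominator 2^6 = 64: Σ 2^(−ℓᵢ) = 4/64 + 16/64 + 1/64 + 8/64 + 4/64 + 8/64 + 4/64 = 45/64 = 0.703125.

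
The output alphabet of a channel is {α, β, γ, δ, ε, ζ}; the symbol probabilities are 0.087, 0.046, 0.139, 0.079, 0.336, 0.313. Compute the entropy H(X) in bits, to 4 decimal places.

H = −Σ pᵢ log₂ pᵢ.
−0.087·log₂(0.087) = 0.3065
−0.046·log₂(0.046) = 0.2043
−0.139·log₂(0.139) = 0.3957
−0.079·log₂(0.079) = 0.2893
−0.336·log₂(0.336) = 0.5287
−0.313·log₂(0.313) = 0.5245
Sum ≈ 2.2490 → 2.2490 bits.

2.2490 bits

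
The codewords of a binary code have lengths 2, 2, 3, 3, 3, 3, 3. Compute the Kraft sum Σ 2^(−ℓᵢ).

1.125

With common denominator 2^3 = 8: Σ 2^(−ℓᵢ) = 2/8 + 2/8 + 1/8 + 1/8 + 1/8 + 1/8 + 1/8 = 9/8 = 1.125.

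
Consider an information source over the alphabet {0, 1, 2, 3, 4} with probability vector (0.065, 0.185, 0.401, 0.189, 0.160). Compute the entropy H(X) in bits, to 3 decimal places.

H = −Σ pᵢ log₂ pᵢ.
−0.065·log₂(0.065) = 0.2563
−0.185·log₂(0.185) = 0.4504
−0.401·log₂(0.401) = 0.5286
−0.189·log₂(0.189) = 0.4543
−0.160·log₂(0.160) = 0.4230
Sum ≈ 2.1126 → 2.113 bits.

2.113 bits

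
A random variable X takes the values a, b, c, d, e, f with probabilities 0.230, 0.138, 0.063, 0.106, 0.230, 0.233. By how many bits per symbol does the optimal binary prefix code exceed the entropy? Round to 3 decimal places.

Entropy H = −Σ p log₂ p ≈ 2.4538 bits.
Huffman merges: 63/1000+53/500→169/1000; 69/500+169/1000→307/1000; 23/100+23/100→23/50; 233/1000+307/1000→27/50; 23/50+27/50→1. L = 619/250 ≈ 2.4760.
L − H = 2.4760 − 2.4538 = 0.022 bits.

0.022 bits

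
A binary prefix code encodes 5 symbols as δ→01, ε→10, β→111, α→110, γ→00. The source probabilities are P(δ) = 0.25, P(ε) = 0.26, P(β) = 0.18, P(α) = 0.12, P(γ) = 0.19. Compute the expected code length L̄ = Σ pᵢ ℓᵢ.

2.3 bits/symbol

L̄ = Σ pᵢ·ℓᵢ = 0.25·2 + 0.26·2 + 0.18·3 + 0.12·3 + 0.19·2 = 2.3 bits/symbol.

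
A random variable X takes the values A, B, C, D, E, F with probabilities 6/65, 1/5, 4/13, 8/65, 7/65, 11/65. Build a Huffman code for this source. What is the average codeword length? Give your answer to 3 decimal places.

Repeatedly combine the two least-probable nodes; the expected code length is the sum of the merged weights.
merge 6/65 + 7/65 → 1/5
merge 8/65 + 11/65 → 19/65
merge 1/5 + 1/5 → 2/5
merge 19/65 + 4/13 → 3/5
merge 2/5 + 3/5 → 1
L = 1/5 + 19/65 + 2/5 + 3/5 + 1 = 162/65 ≈ 2.492 bits/symbol.

2.492 bits/symbol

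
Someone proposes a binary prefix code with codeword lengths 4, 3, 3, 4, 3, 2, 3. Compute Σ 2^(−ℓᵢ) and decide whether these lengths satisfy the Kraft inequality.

0.875; yes

With common denominator 2^4 = 16: Σ 2^(−ℓᵢ) = 1/16 + 2/16 + 2/16 + 1/16 + 2/16 + 4/16 + 2/16 = 14/16 = 0.875.
Kraft's inequality requires Σ ≤ 1; here Σ = 0.875 ≤ 1, so such a prefix code exists.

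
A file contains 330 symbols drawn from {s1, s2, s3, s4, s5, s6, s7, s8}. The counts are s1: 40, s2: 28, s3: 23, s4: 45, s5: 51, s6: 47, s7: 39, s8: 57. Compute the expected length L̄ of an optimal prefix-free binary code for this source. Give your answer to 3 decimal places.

2.982 bits/symbol

Probabilities are the counts divided by 330.
Repeatedly combine the two least-probable nodes; the expected code length is the sum of the merged weights.
merge 23/330 + 14/165 → 17/110
merge 13/110 + 4/33 → 79/330
merge 3/22 + 47/330 → 46/165
merge 17/110 + 17/110 → 17/55
merge 19/110 + 79/330 → 68/165
merge 46/165 + 17/55 → 97/165
merge 68/165 + 97/165 → 1
L = 17/110 + 79/330 + 46/165 + 17/55 + 68/165 + 97/165 + 1 = 164/55 ≈ 2.982 bits/symbol.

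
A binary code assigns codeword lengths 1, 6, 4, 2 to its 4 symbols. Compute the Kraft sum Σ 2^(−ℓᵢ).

0.828125

With common denominator 2^6 = 64: Σ 2^(−ℓᵢ) = 32/64 + 1/64 + 4/64 + 16/64 = 53/64 = 0.828125.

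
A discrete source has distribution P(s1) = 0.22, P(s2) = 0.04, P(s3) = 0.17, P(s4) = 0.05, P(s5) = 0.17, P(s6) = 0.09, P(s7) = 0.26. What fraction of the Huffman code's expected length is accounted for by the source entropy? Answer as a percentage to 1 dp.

Entropy H = −Σ p log₂ p ≈ 2.5695 bits.
Huffman merges: 1/25+1/20→9/100; 9/100+9/100→9/50; 17/100+17/100→17/50; 9/50+11/50→2/5; 13/50+17/50→3/5; 2/5+3/5→1. L = 261/100 ≈ 2.6100.
Efficiency = H/L = 2.5695/2.6100 = 98.4%.

98.4%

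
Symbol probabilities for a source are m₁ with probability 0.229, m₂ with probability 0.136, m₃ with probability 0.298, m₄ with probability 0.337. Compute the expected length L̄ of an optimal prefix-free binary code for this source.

2 bits/symbol

Repeatedly combine the two least-probable nodes; the expected code length is the sum of the merged weights.
merge 17/125 + 229/1000 → 73/200
merge 149/500 + 337/1000 → 127/200
merge 73/200 + 127/200 → 1
L = 73/200 + 127/200 + 1 = 2 bits/symbol.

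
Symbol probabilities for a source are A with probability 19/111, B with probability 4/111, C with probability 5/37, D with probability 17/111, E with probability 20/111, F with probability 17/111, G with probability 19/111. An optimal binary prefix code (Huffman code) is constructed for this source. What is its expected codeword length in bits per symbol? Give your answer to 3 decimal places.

2.820 bits/symbol

Repeatedly combine the two least-probable nodes; the expected code length is the sum of the merged weights.
merge 4/111 + 5/37 → 19/111
merge 17/111 + 17/111 → 34/111
merge 19/111 + 19/111 → 38/111
merge 19/111 + 20/111 → 13/37
merge 34/111 + 38/111 → 24/37
merge 13/37 + 24/37 → 1
L = 19/111 + 34/111 + 38/111 + 13/37 + 24/37 + 1 = 313/111 ≈ 2.820 bits/symbol.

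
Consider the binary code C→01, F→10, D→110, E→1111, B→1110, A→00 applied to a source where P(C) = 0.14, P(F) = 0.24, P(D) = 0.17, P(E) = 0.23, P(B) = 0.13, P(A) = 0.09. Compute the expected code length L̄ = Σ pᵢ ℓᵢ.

2.89 bits/symbol

L̄ = Σ pᵢ·ℓᵢ = 0.14·2 + 0.24·2 + 0.17·3 + 0.23·4 + 0.13·4 + 0.09·2 = 2.89 bits/symbol.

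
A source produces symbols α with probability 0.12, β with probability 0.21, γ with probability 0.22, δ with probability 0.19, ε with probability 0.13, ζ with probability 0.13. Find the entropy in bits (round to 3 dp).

2.541 bits

H = −Σ pᵢ log₂ pᵢ.
−0.12·log₂(0.12) = 0.3671
−0.21·log₂(0.21) = 0.4728
−0.22·log₂(0.22) = 0.4806
−0.19·log₂(0.19) = 0.4552
−0.13·log₂(0.13) = 0.3826
−0.13·log₂(0.13) = 0.3826
Sum ≈ 2.5410 → 2.541 bits.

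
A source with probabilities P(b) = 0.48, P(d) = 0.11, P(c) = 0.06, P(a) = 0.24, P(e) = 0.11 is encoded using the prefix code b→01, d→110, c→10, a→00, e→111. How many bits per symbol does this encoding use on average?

2.22 bits/symbol

L̄ = Σ pᵢ·ℓᵢ = 0.48·2 + 0.11·3 + 0.06·2 + 0.24·2 + 0.11·3 = 2.22 bits/symbol.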